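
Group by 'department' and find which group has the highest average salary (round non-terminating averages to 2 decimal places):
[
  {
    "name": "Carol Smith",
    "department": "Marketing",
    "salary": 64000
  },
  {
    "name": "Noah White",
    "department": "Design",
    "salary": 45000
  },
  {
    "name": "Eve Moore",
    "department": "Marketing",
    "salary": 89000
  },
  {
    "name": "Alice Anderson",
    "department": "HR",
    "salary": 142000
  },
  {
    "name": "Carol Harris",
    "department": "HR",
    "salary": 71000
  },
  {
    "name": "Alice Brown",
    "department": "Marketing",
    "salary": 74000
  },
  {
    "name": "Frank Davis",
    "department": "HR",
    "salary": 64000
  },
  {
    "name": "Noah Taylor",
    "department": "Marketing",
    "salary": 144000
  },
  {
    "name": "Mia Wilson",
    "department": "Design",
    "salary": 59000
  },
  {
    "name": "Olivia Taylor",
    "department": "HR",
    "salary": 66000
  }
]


Group by: department

Groups:
  Design: 2 people, avg salary = 104000/2 = $52000
  HR: 4 people, avg salary = 343000/4 = $85750
  Marketing: 4 people, avg salary = 371000/4 = $92750

Highest average salary: Marketing ($92750)

Marketing ($92750)


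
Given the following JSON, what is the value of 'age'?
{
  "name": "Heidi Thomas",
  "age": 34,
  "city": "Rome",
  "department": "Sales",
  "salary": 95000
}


Looking up field 'age'
Value: 34

34


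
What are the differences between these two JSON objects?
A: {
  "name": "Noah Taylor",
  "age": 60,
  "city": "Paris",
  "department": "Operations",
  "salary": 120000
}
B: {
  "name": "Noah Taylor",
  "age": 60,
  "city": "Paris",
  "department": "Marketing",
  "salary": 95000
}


Comparing each field (in key order):
  name: same
  age: same
  city: same
  department: DIFFERENT
  salary: DIFFERENT
Differences:
  department: Operations -> Marketing
  salary: 120000 -> 95000

2 field(s) changed

2 changes: department, salary


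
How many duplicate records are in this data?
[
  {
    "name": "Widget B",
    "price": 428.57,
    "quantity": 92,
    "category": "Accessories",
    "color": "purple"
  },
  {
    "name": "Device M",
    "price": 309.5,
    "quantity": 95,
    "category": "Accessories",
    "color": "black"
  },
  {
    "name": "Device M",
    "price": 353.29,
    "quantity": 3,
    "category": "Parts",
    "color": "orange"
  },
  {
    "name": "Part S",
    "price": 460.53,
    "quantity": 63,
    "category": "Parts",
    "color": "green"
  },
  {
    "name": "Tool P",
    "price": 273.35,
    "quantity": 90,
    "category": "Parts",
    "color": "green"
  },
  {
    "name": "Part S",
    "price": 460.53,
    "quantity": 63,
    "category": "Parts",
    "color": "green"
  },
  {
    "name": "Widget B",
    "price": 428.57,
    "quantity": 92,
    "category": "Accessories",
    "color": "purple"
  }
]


Checking 7 records for duplicates:

  Row 1: Widget B ($428.57, qty 92)
  Row 2: Device M ($309.5, qty 95)
  Row 3: Device M ($353.29, qty 3)
  Row 4: Part S ($460.53, qty 63)
  Row 5: Tool P ($273.35, qty 90)
  Row 6: Part S ($460.53, qty 63) <-- DUPLICATE
  Row 7: Widget B ($428.57, qty 92) <-- DUPLICATE

Duplicates found: 2
Unique records: 5

2 duplicates, 5 unique


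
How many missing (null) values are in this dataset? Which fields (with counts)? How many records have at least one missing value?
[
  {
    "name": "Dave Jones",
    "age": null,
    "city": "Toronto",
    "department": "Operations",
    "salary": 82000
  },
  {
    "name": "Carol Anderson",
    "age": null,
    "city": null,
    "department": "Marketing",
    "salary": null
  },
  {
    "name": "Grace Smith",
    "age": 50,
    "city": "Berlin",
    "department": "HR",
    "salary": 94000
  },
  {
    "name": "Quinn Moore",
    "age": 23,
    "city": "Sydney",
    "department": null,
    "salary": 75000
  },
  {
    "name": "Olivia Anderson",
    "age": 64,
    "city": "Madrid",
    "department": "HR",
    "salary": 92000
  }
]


Checking for missing (null) values in 5 records:

  Dave Jones: age
  Carol Anderson: age, city, salary
  Grace Smith: complete
  Quinn Moore: department
  Olivia Anderson: complete

Per field:
  name: 0 missing
  age: 2 missing
  city: 1 missing
  department: 1 missing
  salary: 1 missing

Total missing values: 5
Records with any missing: 3

5 missing values (age: 2, city: 1, department: 1, salary: 1); 3 incomplete records


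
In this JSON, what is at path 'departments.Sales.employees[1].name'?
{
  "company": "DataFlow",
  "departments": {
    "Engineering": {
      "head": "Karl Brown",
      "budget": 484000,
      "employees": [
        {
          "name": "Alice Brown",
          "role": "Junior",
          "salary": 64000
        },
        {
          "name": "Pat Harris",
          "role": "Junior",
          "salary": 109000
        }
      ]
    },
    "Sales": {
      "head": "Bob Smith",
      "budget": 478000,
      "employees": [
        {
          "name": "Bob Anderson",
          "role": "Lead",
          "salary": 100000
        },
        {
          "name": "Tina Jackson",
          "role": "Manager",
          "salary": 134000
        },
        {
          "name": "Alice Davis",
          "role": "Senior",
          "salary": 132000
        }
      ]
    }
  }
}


Path: departments.Sales.employees[1].name

Navigate:
  -> departments
  -> Sales
  -> employees[1].name = 'Tina Jackson'

Tina Jackson


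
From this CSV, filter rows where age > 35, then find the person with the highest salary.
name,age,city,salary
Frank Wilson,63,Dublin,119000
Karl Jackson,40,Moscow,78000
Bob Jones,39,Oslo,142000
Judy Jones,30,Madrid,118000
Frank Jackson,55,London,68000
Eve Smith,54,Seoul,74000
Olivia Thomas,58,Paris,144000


Filter: age > 35
Sort by: salary (descending)

Filtered records (6):
  Olivia Thomas, age 58, salary $144000
  Bob Jones, age 39, salary $142000
  Frank Wilson, age 63, salary $119000
  Karl Jackson, age 40, salary $78000
  Eve Smith, age 54, salary $74000
  Frank Jackson, age 55, salary $68000

Highest salary: Olivia Thomas ($144000)

Olivia Thomas


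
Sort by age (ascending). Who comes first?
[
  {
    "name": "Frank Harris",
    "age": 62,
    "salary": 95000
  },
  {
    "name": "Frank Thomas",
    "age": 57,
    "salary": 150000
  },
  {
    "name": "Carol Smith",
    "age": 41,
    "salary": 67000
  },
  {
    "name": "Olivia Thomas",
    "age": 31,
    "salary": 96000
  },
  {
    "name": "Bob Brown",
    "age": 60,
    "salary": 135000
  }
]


Sort by: age (ascending)

Sorted order:
  1. Olivia Thomas (age = 31)
  2. Carol Smith (age = 41)
  3. Frank Thomas (age = 57)
  4. Bob Brown (age = 60)
  5. Frank Harris (age = 62)

First: Olivia Thomas

Olivia Thomas


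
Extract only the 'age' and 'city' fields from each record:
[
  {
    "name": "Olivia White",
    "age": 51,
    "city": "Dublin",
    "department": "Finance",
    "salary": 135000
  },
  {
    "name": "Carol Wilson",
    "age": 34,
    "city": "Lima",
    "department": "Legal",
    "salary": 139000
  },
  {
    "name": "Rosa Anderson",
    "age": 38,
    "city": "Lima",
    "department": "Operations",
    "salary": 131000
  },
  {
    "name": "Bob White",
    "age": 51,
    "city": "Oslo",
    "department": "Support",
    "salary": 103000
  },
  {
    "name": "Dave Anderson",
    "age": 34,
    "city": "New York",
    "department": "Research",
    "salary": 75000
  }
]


Original: 5 records with fields: name, age, city, department, salary
Keep: ['age', 'city']
Drop: ['name', 'department', 'salary']
Result: 5 records, 2 fields each

[
  {
    "age": 51,
    "city": "Dublin"
  },
  {
    "age": 34,
    "city": "Lima"
  },
  {
    "age": 38,
    "city": "Lima"
  },
  {
    "age": 51,
    "city": "Oslo"
  },
  {
    "age": 34,
    "city": "New York"
  }
]


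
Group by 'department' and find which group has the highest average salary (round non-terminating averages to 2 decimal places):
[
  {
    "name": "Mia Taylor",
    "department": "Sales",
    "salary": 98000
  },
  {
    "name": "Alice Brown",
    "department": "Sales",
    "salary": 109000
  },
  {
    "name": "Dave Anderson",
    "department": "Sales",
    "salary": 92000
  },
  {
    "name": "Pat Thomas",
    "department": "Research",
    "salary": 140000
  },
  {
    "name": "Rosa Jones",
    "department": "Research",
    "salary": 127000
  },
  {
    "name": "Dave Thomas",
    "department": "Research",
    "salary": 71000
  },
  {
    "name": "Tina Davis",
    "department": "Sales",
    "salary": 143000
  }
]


Group by: department

Groups:
  Research: 3 people, avg salary = 338000/3 ≈ $112666.67
  Sales: 4 people, avg salary = 442000/4 = $110500

Highest average salary: Research (≈$112666.67)

Research (≈$112666.67)


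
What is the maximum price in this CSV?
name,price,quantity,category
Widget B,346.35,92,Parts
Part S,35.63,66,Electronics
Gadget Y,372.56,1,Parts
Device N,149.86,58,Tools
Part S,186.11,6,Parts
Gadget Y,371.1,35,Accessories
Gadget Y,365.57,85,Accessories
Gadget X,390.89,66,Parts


Computing maximum price:
Values: [346.35, 35.63, 372.56, 149.86, 186.11, 371.1, 365.57, 390.89]
Max = 390.89

390.89


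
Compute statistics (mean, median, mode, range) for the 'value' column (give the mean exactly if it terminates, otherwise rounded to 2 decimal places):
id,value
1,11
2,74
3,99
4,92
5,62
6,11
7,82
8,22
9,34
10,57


Data: [11, 74, 99, 92, 62, 11, 82, 22, 34, 57]
Count: 10
Sum: 544
Mean: 544/10 = 54.4
Sorted: [11, 11, 22, 34, 57, 62, 74, 82, 92, 99]
Median: 59.5
Mode: 11 (2 times)
Range: 99 - 11 = 88
Min: 11, Max: 99

mean=54.4, median=59.5, mode=11, range=88


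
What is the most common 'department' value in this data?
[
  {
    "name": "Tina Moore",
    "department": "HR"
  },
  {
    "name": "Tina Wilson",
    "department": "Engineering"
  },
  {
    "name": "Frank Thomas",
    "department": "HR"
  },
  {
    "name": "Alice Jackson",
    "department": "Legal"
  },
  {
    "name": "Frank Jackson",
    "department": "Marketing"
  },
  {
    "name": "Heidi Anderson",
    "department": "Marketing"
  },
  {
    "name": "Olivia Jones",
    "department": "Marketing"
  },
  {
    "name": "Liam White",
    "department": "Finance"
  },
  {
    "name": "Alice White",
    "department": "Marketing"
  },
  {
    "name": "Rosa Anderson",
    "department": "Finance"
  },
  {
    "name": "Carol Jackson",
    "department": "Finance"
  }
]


Counting 'department' values across 11 records:

  Marketing: 4 ####
  Finance: 3 ###
  HR: 2 ##
  Engineering: 1 #
  Legal: 1 #

Most common: Marketing (4 times)

Marketing (4 times)


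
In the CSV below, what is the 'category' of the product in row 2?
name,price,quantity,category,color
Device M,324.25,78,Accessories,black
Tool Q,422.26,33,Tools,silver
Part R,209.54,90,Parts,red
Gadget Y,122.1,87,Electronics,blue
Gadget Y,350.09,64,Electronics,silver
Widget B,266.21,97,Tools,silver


Query: Row 2 ('Tool Q'), column 'category'
Value: Tools

Tools


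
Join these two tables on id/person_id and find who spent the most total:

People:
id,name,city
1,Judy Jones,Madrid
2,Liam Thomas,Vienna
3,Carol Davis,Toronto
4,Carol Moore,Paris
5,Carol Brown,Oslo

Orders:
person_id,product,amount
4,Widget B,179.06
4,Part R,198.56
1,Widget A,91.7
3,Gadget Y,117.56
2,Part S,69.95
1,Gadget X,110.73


Join on: people.id = orders.person_id

Joined rows:
  Carol Moore (Paris) bought Widget B for $179.06
  Carol Moore (Paris) bought Part R for $198.56
  Judy Jones (Madrid) bought Widget A for $91.7
  Carol Davis (Toronto) bought Gadget Y for $117.56
  Liam Thomas (Vienna) bought Part S for $69.95
  Judy Jones (Madrid) bought Gadget X for $110.73

Total per person:
  Carol Moore: $377.62
  Judy Jones: $202.43
  Carol Davis: $117.56
  Liam Thomas: $69.95

Top spender: Carol Moore ($377.62)

Carol Moore ($377.62)


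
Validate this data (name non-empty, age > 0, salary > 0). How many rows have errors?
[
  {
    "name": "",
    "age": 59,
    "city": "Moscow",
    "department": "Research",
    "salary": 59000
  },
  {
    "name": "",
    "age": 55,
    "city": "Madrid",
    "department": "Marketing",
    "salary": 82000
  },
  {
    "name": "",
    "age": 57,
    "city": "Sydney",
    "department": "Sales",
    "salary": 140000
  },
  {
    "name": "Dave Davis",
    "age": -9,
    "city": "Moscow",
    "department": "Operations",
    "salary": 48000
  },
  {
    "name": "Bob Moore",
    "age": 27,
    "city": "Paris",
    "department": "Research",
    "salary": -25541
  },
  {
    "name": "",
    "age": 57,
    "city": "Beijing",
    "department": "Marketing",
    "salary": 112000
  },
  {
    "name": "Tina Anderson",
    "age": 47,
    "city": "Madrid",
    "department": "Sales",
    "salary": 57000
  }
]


Validating 7 records:
Rules: name non-empty, age > 0, salary > 0

  Row 1 (???): empty name
  Row 2 (???): empty name
  Row 3 (???): empty name
  Row 4 (Dave Davis): negative age: -9
  Row 5 (Bob Moore): negative salary: -25541
  Row 6 (???): empty name
  Row 7 (Tina Anderson): OK

Total errors: 6

6 errors


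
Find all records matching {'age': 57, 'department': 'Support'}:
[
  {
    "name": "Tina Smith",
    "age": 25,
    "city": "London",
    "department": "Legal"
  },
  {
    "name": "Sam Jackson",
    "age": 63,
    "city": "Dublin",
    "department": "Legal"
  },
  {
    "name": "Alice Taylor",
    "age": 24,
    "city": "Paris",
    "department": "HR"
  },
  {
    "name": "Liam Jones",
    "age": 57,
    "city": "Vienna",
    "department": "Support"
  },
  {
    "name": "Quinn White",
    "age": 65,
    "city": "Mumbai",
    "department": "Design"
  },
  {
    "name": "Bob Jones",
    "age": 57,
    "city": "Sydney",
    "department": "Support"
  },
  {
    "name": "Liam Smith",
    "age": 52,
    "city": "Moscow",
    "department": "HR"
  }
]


Search criteria: {'age': 57, 'department': 'Support'}

Checking 7 records:
  Tina Smith: {age: 25, department: Legal}
  Sam Jackson: {age: 63, department: Legal}
  Alice Taylor: {age: 24, department: HR}
  Liam Jones: {age: 57, department: Support} <-- MATCH
  Quinn White: {age: 65, department: Design}
  Bob Jones: {age: 57, department: Support} <-- MATCH
  Liam Smith: {age: 52, department: HR}

Matches: ["Liam Jones", "Bob Jones"]

["Liam Jones", "Bob Jones"]


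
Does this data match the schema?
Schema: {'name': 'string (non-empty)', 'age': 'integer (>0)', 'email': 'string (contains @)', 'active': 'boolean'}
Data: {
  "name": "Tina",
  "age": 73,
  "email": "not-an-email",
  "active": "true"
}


Validating each field against schema:
  name: OK (non-empty string)
  age: OK (positive integer)
  email: FAIL ("not-an-email" does not contain @)
  active: FAIL ("true" is not a boolean)

Result: INVALID (2 errors: email, active)

INVALID (2 errors: email, active)


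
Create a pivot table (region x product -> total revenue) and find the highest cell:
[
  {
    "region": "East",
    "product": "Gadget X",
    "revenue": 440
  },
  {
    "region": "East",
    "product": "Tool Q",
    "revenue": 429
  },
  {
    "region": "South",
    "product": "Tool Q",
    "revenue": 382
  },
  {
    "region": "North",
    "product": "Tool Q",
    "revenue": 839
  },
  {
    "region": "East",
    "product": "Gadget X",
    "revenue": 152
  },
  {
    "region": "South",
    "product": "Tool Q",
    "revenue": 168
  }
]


Pivot: region (rows) x product (columns) -> total revenue

     Gadget X      Tool Q      
East           592           429  
North            0           839  
South            0           550  

Highest: North / Tool Q = $839

North / Tool Q = $839


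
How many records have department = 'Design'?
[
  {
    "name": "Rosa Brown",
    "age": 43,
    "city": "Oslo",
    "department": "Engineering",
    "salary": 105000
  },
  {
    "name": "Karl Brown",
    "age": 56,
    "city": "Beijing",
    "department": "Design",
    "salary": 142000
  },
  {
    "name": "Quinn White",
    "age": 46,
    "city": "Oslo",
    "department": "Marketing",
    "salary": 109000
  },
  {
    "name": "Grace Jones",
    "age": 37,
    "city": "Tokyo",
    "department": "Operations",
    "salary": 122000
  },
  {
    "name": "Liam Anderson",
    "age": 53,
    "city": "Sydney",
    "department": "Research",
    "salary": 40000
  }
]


Data: 5 records
Condition: department = 'Design'

Checking each record:
  Rosa Brown: Engineering
  Karl Brown: Design MATCH
  Quinn White: Marketing
  Grace Jones: Operations
  Liam Anderson: Research

Count: 1

1


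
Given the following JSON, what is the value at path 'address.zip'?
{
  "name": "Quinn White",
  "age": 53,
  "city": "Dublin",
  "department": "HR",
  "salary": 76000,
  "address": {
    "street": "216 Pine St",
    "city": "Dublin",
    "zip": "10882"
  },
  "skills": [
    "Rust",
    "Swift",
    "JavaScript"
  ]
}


Query: address.zip
Path: address -> zip
Value: 10882

10882


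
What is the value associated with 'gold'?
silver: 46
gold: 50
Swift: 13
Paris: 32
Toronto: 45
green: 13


Looking up key 'gold'
Value: 50

50


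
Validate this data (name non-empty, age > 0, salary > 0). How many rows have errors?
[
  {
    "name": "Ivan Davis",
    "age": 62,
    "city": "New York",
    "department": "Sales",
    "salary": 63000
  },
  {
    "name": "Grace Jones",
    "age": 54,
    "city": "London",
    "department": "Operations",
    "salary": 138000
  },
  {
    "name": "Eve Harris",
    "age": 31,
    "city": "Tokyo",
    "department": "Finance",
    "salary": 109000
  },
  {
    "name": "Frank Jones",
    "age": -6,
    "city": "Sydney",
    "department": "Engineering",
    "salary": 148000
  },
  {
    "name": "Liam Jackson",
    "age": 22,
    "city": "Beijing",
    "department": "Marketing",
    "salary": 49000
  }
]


Validating 5 records:
Rules: name non-empty, age > 0, salary > 0

  Row 1 (Ivan Davis): OK
  Row 2 (Grace Jones): OK
  Row 3 (Eve Harris): OK
  Row 4 (Frank Jones): negative age: -6
  Row 5 (Liam Jackson): OK

Total errors: 1

1 errors


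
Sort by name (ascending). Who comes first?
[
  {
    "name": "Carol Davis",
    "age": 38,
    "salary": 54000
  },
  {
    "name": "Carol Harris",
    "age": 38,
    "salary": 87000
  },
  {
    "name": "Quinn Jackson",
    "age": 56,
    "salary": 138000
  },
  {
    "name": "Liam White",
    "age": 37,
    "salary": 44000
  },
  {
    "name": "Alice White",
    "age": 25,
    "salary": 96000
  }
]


Sort by: name (ascending)

Sorted order:
  1. Alice White (name = Alice White)
  2. Carol Davis (name = Carol Davis)
  3. Carol Harris (name = Carol Harris)
  4. Liam White (name = Liam White)
  5. Quinn Jackson (name = Quinn Jackson)

First: Alice White

Alice White


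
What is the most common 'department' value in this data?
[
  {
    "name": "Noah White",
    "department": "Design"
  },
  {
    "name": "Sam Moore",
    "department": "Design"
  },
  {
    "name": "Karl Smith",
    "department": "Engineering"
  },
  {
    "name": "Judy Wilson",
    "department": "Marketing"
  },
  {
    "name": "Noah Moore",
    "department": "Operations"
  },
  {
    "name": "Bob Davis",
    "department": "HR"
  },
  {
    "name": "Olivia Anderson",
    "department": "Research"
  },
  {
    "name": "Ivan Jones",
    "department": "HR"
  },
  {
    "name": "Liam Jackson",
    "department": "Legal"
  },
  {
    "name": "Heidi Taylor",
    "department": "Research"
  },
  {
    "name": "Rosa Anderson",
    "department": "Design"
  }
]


Counting 'department' values across 11 records:

  Design: 3 ###
  HR: 2 ##
  Research: 2 ##
  Engineering: 1 #
  Marketing: 1 #
  Operations: 1 #
  Legal: 1 #

Most common: Design (3 times)

Design (3 times)


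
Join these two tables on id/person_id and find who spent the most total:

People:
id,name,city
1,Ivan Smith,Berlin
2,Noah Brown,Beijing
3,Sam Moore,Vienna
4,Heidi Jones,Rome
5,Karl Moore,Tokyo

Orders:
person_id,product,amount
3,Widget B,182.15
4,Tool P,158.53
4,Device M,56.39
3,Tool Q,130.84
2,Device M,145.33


Join on: people.id = orders.person_id

Joined rows:
  Sam Moore (Vienna) bought Widget B for $182.15
  Heidi Jones (Rome) bought Tool P for $158.53
  Heidi Jones (Rome) bought Device M for $56.39
  Sam Moore (Vienna) bought Tool Q for $130.84
  Noah Brown (Beijing) bought Device M for $145.33

Total per person:
  Sam Moore: $312.99
  Heidi Jones: $214.92
  Noah Brown: $145.33

Top spender: Sam Moore ($312.99)

Sam Moore ($312.99)


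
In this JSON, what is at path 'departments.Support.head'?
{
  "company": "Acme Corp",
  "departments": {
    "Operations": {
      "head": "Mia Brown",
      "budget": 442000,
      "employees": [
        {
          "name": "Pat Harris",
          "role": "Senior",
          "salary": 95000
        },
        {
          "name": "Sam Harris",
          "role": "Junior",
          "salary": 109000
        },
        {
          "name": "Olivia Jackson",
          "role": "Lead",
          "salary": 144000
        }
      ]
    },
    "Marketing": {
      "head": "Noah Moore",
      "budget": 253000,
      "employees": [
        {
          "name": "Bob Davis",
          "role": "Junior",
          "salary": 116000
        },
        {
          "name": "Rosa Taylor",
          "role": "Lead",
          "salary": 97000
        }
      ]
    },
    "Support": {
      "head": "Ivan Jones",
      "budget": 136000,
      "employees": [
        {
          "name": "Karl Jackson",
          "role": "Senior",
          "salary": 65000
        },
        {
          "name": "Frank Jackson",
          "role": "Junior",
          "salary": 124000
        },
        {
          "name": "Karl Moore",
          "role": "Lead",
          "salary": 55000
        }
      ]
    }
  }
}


Path: departments.Support.head

Navigate:
  -> departments
  -> Support
  -> head = 'Ivan Jones'

Ivan Jones


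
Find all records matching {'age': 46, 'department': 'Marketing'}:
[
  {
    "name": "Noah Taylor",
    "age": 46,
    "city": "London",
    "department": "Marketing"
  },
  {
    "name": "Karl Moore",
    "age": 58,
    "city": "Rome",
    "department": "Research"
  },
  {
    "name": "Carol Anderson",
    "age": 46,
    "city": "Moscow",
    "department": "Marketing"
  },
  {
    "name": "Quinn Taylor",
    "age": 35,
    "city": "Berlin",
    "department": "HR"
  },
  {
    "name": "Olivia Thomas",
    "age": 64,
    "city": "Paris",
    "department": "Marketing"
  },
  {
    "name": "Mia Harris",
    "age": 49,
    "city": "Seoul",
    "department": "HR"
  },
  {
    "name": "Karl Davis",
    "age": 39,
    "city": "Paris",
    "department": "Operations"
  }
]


Search criteria: {'age': 46, 'department': 'Marketing'}

Checking 7 records:
  Noah Taylor: {age: 46, department: Marketing} <-- MATCH
  Karl Moore: {age: 58, department: Research}
  Carol Anderson: {age: 46, department: Marketing} <-- MATCH
  Quinn Taylor: {age: 35, department: HR}
  Olivia Thomas: {age: 64, department: Marketing}
  Mia Harris: {age: 49, department: HR}
  Karl Davis: {age: 39, department: Operations}

Matches: ["Noah Taylor", "Carol Anderson"]

["Noah Taylor", "Carol Anderson"]


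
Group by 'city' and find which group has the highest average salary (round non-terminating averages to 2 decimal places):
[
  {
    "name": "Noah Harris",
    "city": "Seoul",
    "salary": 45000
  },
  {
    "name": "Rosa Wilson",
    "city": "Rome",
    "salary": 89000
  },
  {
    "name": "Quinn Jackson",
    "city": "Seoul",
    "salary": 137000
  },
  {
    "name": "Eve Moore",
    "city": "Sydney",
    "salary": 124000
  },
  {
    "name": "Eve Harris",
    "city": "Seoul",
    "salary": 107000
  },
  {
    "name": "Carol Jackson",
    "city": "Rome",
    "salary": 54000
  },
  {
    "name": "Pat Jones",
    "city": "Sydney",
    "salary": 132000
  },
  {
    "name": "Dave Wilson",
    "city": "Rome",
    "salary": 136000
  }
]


Group by: city

Groups:
  Rome: 3 people, avg salary = 279000/3 = $93000
  Seoul: 3 people, avg salary = 289000/3 ≈ $96333.33
  Sydney: 2 people, avg salary = 256000/2 = $128000

Highest average salary: Sydney ($128000)

Sydney ($128000)


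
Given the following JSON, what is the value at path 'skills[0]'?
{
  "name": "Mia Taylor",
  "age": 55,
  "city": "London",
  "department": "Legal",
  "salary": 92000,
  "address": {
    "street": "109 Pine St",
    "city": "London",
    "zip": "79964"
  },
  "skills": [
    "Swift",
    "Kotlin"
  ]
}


Query: skills[0]
Path: skills -> first element
Value: Swift

Swift


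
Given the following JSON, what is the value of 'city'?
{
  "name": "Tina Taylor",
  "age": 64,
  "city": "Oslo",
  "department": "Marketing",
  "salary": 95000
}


Looking up field 'city'
Value: Oslo

Oslo


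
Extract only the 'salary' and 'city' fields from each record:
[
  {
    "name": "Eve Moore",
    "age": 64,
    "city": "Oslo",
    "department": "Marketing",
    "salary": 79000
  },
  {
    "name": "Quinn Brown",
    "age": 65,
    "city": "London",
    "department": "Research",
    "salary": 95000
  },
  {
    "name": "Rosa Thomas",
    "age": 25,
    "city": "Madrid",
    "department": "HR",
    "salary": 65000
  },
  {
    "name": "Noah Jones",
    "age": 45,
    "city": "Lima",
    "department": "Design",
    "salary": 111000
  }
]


Original: 4 records with fields: name, age, city, department, salary
Keep: ['salary', 'city']
Drop: ['name', 'age', 'department']
Result: 4 records, 2 fields each

[
  {
    "salary": 79000,
    "city": "Oslo"
  },
  {
    "salary": 95000,
    "city": "London"
  },
  {
    "salary": 65000,
    "city": "Madrid"
  },
  {
    "salary": 111000,
    "city": "Lima"
  }
]


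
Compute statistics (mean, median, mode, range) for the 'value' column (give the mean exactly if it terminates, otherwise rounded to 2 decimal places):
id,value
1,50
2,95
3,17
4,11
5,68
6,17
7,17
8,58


Data: [50, 95, 17, 11, 68, 17, 17, 58]
Count: 8
Sum: 333
Mean: 333/8 = 41.625
Sorted: [11, 17, 17, 17, 50, 58, 68, 95]
Median: 33.5
Mode: 17 (3 times)
Range: 95 - 11 = 84
Min: 11, Max: 95

mean=41.625, median=33.5, mode=17, range=84


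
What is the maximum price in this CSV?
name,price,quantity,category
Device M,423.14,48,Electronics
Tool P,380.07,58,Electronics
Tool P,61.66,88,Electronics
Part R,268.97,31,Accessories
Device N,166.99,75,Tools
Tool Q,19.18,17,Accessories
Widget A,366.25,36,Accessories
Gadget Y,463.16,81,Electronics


Computing maximum price:
Values: [423.14, 380.07, 61.66, 268.97, 166.99, 19.18, 366.25, 463.16]
Max = 463.16

463.16


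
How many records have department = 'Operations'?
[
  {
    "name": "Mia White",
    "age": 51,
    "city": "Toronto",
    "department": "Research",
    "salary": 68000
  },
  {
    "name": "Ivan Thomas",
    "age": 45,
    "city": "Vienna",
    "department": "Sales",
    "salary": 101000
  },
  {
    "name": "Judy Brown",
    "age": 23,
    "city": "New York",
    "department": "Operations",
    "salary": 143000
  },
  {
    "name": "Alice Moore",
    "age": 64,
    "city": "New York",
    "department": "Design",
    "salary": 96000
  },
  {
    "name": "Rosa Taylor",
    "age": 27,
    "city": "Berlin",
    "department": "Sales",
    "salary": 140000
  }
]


Data: 5 records
Condition: department = 'Operations'

Checking each record:
  Mia White: Research
  Ivan Thomas: Sales
  Judy Brown: Operations MATCH
  Alice Moore: Design
  Rosa Taylor: Sales

Count: 1

1


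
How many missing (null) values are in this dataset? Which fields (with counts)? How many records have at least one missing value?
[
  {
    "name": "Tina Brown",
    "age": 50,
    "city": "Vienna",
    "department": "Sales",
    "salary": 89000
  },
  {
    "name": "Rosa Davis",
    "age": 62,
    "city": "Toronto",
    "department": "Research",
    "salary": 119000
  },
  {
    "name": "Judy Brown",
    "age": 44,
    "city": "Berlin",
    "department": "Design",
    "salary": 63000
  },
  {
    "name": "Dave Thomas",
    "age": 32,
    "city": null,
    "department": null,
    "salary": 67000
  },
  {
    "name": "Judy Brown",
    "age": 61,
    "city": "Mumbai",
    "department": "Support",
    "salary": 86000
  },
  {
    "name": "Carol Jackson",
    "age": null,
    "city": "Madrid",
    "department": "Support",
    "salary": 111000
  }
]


Checking for missing (null) values in 6 records:

  Tina Brown: complete
  Rosa Davis: complete
  Judy Brown: complete
  Dave Thomas: city, department
  Judy Brown: complete
  Carol Jackson: age

Per field:
  name: 0 missing
  age: 1 missing
  city: 1 missing
  department: 1 missing
  salary: 0 missing

Total missing values: 3
Records with any missing: 2

3 missing values (age: 1, city: 1, department: 1); 2 incomplete records


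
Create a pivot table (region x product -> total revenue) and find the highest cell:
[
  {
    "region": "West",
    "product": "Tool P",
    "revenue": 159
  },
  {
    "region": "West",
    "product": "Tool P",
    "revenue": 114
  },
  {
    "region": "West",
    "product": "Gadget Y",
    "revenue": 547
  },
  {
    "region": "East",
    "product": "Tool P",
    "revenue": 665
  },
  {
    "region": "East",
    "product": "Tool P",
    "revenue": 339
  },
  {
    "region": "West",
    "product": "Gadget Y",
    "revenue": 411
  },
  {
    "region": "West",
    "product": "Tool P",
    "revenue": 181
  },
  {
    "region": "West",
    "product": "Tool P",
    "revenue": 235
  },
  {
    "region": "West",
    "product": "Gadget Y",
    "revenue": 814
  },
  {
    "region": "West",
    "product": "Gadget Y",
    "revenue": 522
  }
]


Pivot: region (rows) x product (columns) -> total revenue

     Gadget Y      Tool P      
East             0          1004  
West          2294           689  

Highest: West / Gadget Y = $2294

West / Gadget Y = $2294


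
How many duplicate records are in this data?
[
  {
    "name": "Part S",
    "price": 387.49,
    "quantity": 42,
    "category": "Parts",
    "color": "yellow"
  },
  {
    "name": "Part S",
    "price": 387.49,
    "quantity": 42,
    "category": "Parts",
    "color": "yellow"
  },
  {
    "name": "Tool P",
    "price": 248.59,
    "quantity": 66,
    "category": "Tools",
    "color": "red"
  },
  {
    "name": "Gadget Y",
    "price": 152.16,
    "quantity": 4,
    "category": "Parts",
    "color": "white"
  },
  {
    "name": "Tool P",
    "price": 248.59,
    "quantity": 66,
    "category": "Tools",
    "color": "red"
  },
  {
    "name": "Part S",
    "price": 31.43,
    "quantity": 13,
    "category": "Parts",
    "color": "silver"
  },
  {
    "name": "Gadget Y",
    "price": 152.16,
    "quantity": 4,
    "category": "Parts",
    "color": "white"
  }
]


Checking 7 records for duplicates:

  Row 1: Part S ($387.49, qty 42)
  Row 2: Part S ($387.49, qty 42) <-- DUPLICATE
  Row 3: Tool P ($248.59, qty 66)
  Row 4: Gadget Y ($152.16, qty 4)
  Row 5: Tool P ($248.59, qty 66) <-- DUPLICATE
  Row 6: Part S ($31.43, qty 13)
  Row 7: Gadget Y ($152.16, qty 4) <-- DUPLICATE

Duplicates found: 3
Unique records: 4

3 duplicates, 4 unique


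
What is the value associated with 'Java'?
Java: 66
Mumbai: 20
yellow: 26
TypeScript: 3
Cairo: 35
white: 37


Looking up key 'Java'
Value: 66

66


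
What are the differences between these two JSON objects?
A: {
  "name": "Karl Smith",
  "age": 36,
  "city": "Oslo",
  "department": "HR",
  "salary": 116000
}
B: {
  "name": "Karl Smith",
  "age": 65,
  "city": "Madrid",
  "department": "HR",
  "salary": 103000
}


Comparing each field (in key order):
  name: same
  age: DIFFERENT
  city: DIFFERENT
  department: same
  salary: DIFFERENT
Differences:
  age: 36 -> 65
  city: Oslo -> Madrid
  salary: 116000 -> 103000

3 field(s) changed

3 changes: age, city, salary


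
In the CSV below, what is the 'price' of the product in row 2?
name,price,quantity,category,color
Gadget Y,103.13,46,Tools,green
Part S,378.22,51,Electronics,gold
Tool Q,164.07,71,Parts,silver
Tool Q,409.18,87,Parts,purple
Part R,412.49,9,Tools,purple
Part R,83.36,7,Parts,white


Query: Row 2 ('Part S'), column 'price'
Value: 378.22

378.22


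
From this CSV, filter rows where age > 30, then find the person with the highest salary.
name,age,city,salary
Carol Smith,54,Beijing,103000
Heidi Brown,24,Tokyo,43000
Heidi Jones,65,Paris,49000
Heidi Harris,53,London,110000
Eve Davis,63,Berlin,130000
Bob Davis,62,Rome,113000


Filter: age > 30
Sort by: salary (descending)

Filtered records (5):
  Eve Davis, age 63, salary $130000
  Bob Davis, age 62, salary $113000
  Heidi Harris, age 53, salary $110000
  Carol Smith, age 54, salary $103000
  Heidi Jones, age 65, salary $49000

Highest salary: Eve Davis ($130000)

Eve Davis


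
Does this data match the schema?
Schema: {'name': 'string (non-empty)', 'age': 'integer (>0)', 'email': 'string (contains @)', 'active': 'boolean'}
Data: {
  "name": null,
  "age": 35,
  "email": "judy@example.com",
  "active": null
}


Validating each field against schema:
  name: FAIL (null is not a string)
  age: OK (positive integer)
  email: OK (string with @)
  active: FAIL (null is not a boolean)

Result: INVALID (2 errors: name, active)

INVALID (2 errors: name, active)


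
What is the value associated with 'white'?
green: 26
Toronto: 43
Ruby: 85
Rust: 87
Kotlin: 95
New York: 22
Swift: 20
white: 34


Looking up key 'white'
Value: 34

34


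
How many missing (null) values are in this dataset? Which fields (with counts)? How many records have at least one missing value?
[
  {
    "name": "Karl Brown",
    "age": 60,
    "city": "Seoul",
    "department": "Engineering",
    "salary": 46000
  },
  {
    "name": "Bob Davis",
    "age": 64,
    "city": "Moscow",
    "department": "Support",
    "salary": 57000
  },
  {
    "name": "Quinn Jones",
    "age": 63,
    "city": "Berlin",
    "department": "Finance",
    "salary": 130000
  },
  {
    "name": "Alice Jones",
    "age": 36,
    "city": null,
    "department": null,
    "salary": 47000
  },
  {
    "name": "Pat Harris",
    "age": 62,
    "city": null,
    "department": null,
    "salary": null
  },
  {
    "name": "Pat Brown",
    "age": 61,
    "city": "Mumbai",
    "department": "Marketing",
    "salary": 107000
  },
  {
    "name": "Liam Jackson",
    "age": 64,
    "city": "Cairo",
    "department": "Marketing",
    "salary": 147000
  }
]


Checking for missing (null) values in 7 records:

  Karl Brown: complete
  Bob Davis: complete
  Quinn Jones: complete
  Alice Jones: city, department
  Pat Harris: city, department, salary
  Pat Brown: complete
  Liam Jackson: complete

Per field:
  name: 0 missing
  age: 0 missing
  city: 2 missing
  department: 2 missing
  salary: 1 missing

Total missing values: 5
Records with any missing: 2

5 missing values (city: 2, department: 2, salary: 1); 2 incomplete records


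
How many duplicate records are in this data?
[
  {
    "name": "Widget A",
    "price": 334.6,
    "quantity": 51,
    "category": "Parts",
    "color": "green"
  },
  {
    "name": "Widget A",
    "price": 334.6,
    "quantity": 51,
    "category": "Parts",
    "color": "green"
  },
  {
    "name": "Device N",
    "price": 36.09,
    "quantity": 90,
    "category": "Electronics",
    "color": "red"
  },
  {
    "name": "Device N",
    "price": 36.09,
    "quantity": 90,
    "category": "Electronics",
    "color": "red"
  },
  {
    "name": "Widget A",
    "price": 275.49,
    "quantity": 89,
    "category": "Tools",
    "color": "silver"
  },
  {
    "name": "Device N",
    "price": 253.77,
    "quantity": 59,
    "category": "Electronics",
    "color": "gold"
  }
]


Checking 6 records for duplicates:

  Row 1: Widget A ($334.6, qty 51)
  Row 2: Widget A ($334.6, qty 51) <-- DUPLICATE
  Row 3: Device N ($36.09, qty 90)
  Row 4: Device N ($36.09, qty 90) <-- DUPLICATE
  Row 5: Widget A ($275.49, qty 89)
  Row 6: Device N ($253.77, qty 59)

Duplicates found: 2
Unique records: 4

2 duplicates, 4 unique


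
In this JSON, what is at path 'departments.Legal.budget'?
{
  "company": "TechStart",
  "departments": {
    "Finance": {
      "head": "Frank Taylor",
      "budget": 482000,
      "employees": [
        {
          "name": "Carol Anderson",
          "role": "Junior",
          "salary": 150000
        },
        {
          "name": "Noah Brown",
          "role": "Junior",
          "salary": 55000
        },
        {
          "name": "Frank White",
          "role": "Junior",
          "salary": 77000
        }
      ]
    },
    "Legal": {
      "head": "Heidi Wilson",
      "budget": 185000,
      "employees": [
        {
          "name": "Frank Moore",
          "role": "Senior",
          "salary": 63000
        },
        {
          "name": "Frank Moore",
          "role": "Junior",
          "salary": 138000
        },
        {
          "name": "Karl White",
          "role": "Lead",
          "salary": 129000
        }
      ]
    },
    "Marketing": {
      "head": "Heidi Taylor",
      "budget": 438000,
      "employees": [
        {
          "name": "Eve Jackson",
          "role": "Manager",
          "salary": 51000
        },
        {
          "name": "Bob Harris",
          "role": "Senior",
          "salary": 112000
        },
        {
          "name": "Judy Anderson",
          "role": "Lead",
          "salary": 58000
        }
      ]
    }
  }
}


Path: departments.Legal.budget

Navigate:
  -> departments
  -> Legal
  -> budget = 185000

185000


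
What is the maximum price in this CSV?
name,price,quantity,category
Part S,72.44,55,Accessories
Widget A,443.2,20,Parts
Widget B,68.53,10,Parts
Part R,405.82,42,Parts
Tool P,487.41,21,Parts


Computing maximum price:
Values: [72.44, 443.2, 68.53, 405.82, 487.41]
Max = 487.41

487.41


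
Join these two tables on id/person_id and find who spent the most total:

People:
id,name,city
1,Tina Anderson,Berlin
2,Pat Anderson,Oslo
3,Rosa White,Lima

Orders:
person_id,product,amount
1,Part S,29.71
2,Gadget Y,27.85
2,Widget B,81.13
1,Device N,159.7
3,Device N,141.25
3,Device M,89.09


Join on: people.id = orders.person_id

Joined rows:
  Tina Anderson (Berlin) bought Part S for $29.71
  Pat Anderson (Oslo) bought Gadget Y for $27.85
  Pat Anderson (Oslo) bought Widget B for $81.13
  Tina Anderson (Berlin) bought Device N for $159.7
  Rosa White (Lima) bought Device N for $141.25
  Rosa White (Lima) bought Device M for $89.09

Total per person:
  Rosa White: $230.34
  Tina Anderson: $189.41
  Pat Anderson: $108.98

Top spender: Rosa White ($230.34)

Rosa White ($230.34)


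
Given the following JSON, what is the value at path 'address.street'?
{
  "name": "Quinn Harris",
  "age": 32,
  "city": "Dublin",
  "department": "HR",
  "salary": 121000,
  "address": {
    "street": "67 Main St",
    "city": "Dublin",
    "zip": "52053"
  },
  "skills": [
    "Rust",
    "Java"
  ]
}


Query: address.street
Path: address -> street
Value: 67 Main St

67 Main St


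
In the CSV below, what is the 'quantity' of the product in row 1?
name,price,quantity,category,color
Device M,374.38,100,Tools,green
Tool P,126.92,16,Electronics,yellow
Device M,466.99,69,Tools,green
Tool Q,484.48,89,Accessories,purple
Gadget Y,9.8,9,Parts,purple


Query: Row 1 ('Device M'), column 'quantity'
Value: 100

100


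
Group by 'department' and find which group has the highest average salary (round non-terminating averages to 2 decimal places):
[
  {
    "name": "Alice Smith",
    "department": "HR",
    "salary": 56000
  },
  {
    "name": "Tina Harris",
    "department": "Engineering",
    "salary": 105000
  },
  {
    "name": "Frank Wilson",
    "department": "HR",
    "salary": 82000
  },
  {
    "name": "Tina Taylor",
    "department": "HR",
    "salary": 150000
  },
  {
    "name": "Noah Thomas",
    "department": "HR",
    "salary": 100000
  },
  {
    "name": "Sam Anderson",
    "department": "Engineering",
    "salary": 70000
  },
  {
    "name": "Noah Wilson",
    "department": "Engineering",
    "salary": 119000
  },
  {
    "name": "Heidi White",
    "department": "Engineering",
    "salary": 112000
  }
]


Group by: department

Groups:
  Engineering: 4 people, avg salary = 406000/4 = $101500
  HR: 4 people, avg salary = 388000/4 = $97000

Highest average salary: Engineering ($101500)

Engineering ($101500)


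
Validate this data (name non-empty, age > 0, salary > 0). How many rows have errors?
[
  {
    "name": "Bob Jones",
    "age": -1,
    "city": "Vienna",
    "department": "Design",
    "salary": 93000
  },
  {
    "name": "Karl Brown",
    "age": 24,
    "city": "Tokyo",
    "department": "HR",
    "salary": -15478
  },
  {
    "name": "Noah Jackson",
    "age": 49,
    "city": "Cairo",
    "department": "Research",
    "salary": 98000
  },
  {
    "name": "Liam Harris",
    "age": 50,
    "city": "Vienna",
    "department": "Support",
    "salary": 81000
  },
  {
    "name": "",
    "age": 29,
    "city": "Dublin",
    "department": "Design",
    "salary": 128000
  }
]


Validating 5 records:
Rules: name non-empty, age > 0, salary > 0

  Row 1 (Bob Jones): negative age: -1
  Row 2 (Karl Brown): negative salary: -15478
  Row 3 (Noah Jackson): OK
  Row 4 (Liam Harris): OK
  Row 5 (???): empty name

Total errors: 3

3 errors
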